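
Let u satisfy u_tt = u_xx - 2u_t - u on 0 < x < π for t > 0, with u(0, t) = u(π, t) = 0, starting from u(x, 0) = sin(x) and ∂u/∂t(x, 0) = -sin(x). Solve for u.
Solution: Substitute u = exp(-t)w.
Then u_t = exp(-t)(w_t - w), u_tt = exp(-t)(w_tt - 2w_t + w), u_xx = exp(-t)w_xx; substituting and dividing by exp(-t), the lower-order terms cancel: w_tt = w_xx (standard wave equation).
Data for w: w(x,0) = u(x,0) = sin(x); w_t(x,0) = u_t(x,0) + u(x,0) = 0. The boundary conditions carry over: w(0,t) = w(π,t) = 0.
Separating variables: w = Σ [A_n cos(ω_n t) + B_n sin(ω_n t)] sin(nx), ω_n = n. From ICs: A_1=1.
So w(x,t) = sin(x)cos(t), and u(x,t) = exp(-t)w(x,t).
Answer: u(x, t) = exp(-t)sin(x)cos(t)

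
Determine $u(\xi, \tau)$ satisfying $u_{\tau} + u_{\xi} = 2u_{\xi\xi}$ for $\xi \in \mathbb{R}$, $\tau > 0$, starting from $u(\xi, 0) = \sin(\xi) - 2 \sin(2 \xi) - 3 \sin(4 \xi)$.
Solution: Moving frame: $\eta = \xi - \tau$, $\sigma = \tau$, $u = w(\eta,\sigma)$, so $u_{\tau} = w_{\sigma} - w_{\eta}$ and $u_{\xi\xi} = w_{\eta\eta}$.
Hence $u_{\tau} + u_{\xi} = w_{\sigma}$ and the PDE becomes the heat equation $w_{\sigma} = 2w_{\eta\eta}$ on $\eta \in \mathbb{R}$.
Initial data: $w(\eta,0) = u(\eta,0) = \sin(\eta) - 2 \sin(2 \eta) - 3 \sin(4 \eta)$. Each mode $\sin(n\eta)$ decays as $e^{-2n^2\sigma}$ on $\mathbb{R}$, so $w(\eta,\sigma) = \sum c_n e^{-2n^2\sigma} \sin(n\eta)$ with $c_1=1, c_2=-2, c_4=-3$: $w(\eta,\sigma) = e^{-2 \sigma} \sin(\eta) - 2 e^{-8 \sigma} \sin(2 \eta) - 3 e^{-32 \sigma} \sin(4 \eta)$.
Substituting back: $u(\xi,\tau) = w(\xi - \tau, \tau)$.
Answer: $u(\xi, \tau) = - e^{-2 \tau} \sin(\tau - \xi) + 2 e^{-8 \tau} \sin(2 \tau - 2 \xi) + 3 e^{-32 \tau} \sin(4 \tau - 4 \xi)$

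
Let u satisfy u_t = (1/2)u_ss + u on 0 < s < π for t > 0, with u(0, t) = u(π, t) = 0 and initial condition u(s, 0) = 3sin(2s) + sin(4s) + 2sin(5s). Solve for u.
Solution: Substitute u = exp(t)w.
Then u_t = exp(t)(w_t + w), u_ss = exp(t)w_ss; substituting and dividing by exp(t), the lower-order terms cancel: w_t = (1/2)w_ss (standard heat equation).
Data for w: w(s,0) = u(s,0) = 3sin(2s) + sin(4s) + 2sin(5s). The boundary conditions carry over: w(0,t) = w(π,t) = 0.
Separating variables: w = Σ c_n exp(-n²t/2) sin(ns). From w(s,0) = 3sin(2s) + sin(4s) + 2sin(5s): c_2=3, c_4=1, c_5=2.
So w(s,t) = 3exp(-2t)sin(2s) + exp(-8t)sin(4s) + 2exp(-25t/2)sin(5s), and u(s,t) = exp(t)w(s,t).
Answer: u(s, t) = 3exp(-t)sin(2s) + exp(-7t)sin(4s) + 2exp(-23t/2)sin(5s)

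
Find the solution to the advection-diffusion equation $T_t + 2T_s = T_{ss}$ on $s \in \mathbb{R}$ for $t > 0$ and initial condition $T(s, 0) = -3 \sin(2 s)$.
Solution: Change to a moving frame: let $\eta = s - 2t$, $\sigma = t$ and write $T(s,t) = u(\eta,\sigma)$.
By the chain rule $T_t = u_{\sigma} - 2u_{\eta}$, $T_s = u_{\eta}$, $T_{ss} = u_{\eta\eta}$.
Then $T_t + 2T_s = u_{\sigma}$: the advection term cancels and the PDE becomes the heat equation $u_{\sigma} = u_{\eta\eta}$ on $\eta \in \mathbb{R}$.
Initial data: $u(\eta,0) = T(\eta,0) = -3 \sin(2 \eta)$.
On $\eta \in \mathbb{R}$ each mode satisfies $(\sin(n\eta))'' = -n^2 \sin(n\eta)$, so $e^{-n^2\sigma} \sin(n\eta)$ solves the heat equation; by superposition $u(\eta,\sigma) = \sum c_n e^{-n^2\sigma} \sin(n\eta)$.
Reading off the coefficients: $c_2=-3$, so $u(\eta,\sigma) = -3 e^{-4 \sigma} \sin(2 \eta)$.
Substituting back $\eta = s - 2t$, $\sigma = t$: $T(s,t) = u(s - 2t, t)$.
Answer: $T(s, t) = -3 e^{-4 t} \sin(2 s - 4 t)$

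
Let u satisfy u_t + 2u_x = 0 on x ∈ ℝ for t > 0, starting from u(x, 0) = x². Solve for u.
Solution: By characteristics (dx/dt = 2), u(x,t) = f(x - 2t) with f = u(·, 0).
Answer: u(x, t) = 4t² - 4tx + x²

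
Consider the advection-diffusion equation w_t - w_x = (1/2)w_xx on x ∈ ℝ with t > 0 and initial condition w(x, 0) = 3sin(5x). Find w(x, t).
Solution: Moving frame: η = x + t, σ = t, w = u(η,σ), so w_t = u_σ + u_η and w_xx = u_ηη.
Hence w_t - w_x = u_σ and the PDE becomes the heat equation u_σ = (1/2)u_ηη on η ∈ ℝ.
Initial data: u(η,0) = w(η,0) = 3sin(5η). Each mode sin(nη) decays as exp(-n²σ/2) on ℝ, so u(η,σ) = Σ c_n exp(-n²σ/2) sin(nη) with c_5=3: u(η,σ) = 3exp(-25σ/2)sin(5η).
Substituting back: w(x,t) = u(x + t, t).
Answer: w(x, t) = 3exp(-25t/2)sin(5t + 5x)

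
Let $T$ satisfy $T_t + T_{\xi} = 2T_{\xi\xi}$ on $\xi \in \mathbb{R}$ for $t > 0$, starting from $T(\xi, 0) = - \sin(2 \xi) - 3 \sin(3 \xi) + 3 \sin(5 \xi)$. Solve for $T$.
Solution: Change to a moving frame: let $\eta = \xi - t$, $\sigma = t$ and write $T(\xi,t) = u(\eta,\sigma)$.
By the chain rule $T_t = u_{\sigma} - u_{\eta}$, $T_{\xi} = u_{\eta}$, $T_{\xi\xi} = u_{\eta\eta}$.
Then $T_t + T_{\xi} = u_{\sigma}$: the advection term cancels and the PDE becomes the heat equation $u_{\sigma} = 2u_{\eta\eta}$ on $\eta \in \mathbb{R}$.
Initial data: $u(\eta,0) = T(\eta,0) = - \sin(2 \eta) - 3 \sin(3 \eta) + 3 \sin(5 \eta)$.
On $\eta \in \mathbb{R}$ each mode satisfies $(\sin(n\eta))'' = -n^2 \sin(n\eta)$, so $e^{-2n^2\sigma} \sin(n\eta)$ solves the heat equation; by superposition $u(\eta,\sigma) = \sum c_n e^{-2n^2\sigma} \sin(n\eta)$.
Reading off the coefficients: $c_2=-1, c_3=-3, c_5=3$, so $u(\eta,\sigma) = - e^{-8 \sigma} \sin(2 \eta) - 3 e^{-18 \sigma} \sin(3 \eta) + 3 e^{-50 \sigma} \sin(5 \eta)$.
Substituting back $\eta = \xi - t$, $\sigma = t$: $T(\xi,t) = u(\xi - t, t)$.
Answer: $T(\xi, t) = - e^{-8 t} \sin(2 \xi - 2 t) - 3 e^{-18 t} \sin(3 \xi - 3 t) + 3 e^{-50 t} \sin(5 \xi - 5 t)$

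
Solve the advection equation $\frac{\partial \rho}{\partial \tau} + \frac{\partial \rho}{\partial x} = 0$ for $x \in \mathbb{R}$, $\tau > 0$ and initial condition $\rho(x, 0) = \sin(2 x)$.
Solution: By method of characteristics (waves move right with speed 1):
Along characteristics $x - \tau =$ const, $\rho$ is constant, so $\rho(x,\tau) = f(x - \tau)$ with $f = \rho( \cdot , 0)$.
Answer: $\rho(x, \tau) = - \sin(2 \tau - 2 x)$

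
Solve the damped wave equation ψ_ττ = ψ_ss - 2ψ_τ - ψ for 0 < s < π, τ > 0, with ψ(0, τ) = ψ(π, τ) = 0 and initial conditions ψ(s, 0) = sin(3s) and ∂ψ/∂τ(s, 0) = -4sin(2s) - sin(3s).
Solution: Substitute ψ = exp(-τ)u, i.e. u = exp(τ)ψ.
By the product rule, ψ_τ = exp(-τ)(u_τ - u), ψ_ττ = exp(-τ)(u_ττ - 2u_τ + u), ψ_ss = exp(-τ)u_ss.
Substituting into the PDE and dividing by exp(-τ): u_ττ - 2u_τ + u = u_ss - 2(u_τ - u) - u.
The lower-order terms cancel, leaving the standard wave equation u_ττ = u_ss.
Initial data for u: u(s,0) = ψ(s,0) = sin(3s); u_τ(s,0) = ψ_τ(s,0) + ψ(s,0) = -4sin(2s). The boundary conditions carry over: u(0,τ) = u(π,τ) = 0.
Solve for u:
  Using separation of variables u = X(s)T(τ):
  Eigenfunctions: sin(ns), n = 1, 2, 3, ...
  General solution: u(s, τ) = Σ [A_n cos(n τ) + B_n sin(n τ)] sin(ns)
  From u(s,0) = sin(3s): A_3=1. From u_τ(s,0) = -4sin(2s), using u_τ(s,0) = Σ ω_n B_n sin(ns) with ω_n = n: B_2 = (-4)/2 = -2.
Hence u(s,τ) = -2sin(2s)sin(2τ) + sin(3s)cos(3τ).
Transform back: ψ(s,τ) = exp(-τ)u(s,τ).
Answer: ψ(s, τ) = -2exp(-τ)sin(2s)sin(2τ) + exp(-τ)sin(3s)cos(3τ)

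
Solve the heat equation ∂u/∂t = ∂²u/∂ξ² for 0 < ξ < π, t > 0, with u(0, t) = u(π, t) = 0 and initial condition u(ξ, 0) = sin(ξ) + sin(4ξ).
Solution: Separating variables: u = Σ c_n exp(-n²t) sin(nξ). From u(ξ,0) = sin(ξ) + sin(4ξ): c_1=1, c_4=1.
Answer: u(ξ, t) = exp(-t)sin(ξ) + exp(-16t)sin(4ξ)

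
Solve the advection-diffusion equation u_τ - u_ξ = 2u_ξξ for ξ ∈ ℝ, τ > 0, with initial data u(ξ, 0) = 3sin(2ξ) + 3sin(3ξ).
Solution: Moving frame: η = ξ + τ, σ = τ, u = w(η,σ), so u_τ = w_σ + w_η and u_ξξ = w_ηη.
Hence u_τ - u_ξ = w_σ and the PDE becomes the heat equation w_σ = 2w_ηη on η ∈ ℝ.
Initial data: w(η,0) = u(η,0) = 3sin(2η) + 3sin(3η). Each mode sin(nη) decays as exp(-2n²σ) on ℝ, so w(η,σ) = Σ c_n exp(-2n²σ) sin(nη) with c_2=3, c_3=3: w(η,σ) = 3exp(-8σ)sin(2η) + 3exp(-18σ)sin(3η).
Substituting back: u(ξ,τ) = w(ξ + τ, τ).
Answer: u(ξ, τ) = 3exp(-8τ)sin(2ξ + 2τ) + 3exp(-18τ)sin(3ξ + 3τ)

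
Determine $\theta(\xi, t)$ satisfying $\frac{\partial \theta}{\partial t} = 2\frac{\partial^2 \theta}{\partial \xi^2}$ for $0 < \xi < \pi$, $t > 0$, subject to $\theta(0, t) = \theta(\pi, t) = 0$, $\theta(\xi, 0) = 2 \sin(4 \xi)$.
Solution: Separating variables: $\theta = \sum c_n e^{-2n^2t} \sin(n\xi)$. From $\theta(\xi,0) = 2 \sin(4 \xi)$: $c_4=2$.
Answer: $\theta(\xi, t) = 2 e^{-32 t} \sin(4 \xi)$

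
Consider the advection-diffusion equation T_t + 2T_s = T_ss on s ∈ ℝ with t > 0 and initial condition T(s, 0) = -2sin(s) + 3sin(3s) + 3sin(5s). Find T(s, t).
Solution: Moving frame: η = s - 2t, σ = t, T = u(η,σ), so T_t = u_σ - 2u_η and T_ss = u_ηη.
Hence T_t + 2T_s = u_σ and the PDE becomes the heat equation u_σ = u_ηη on η ∈ ℝ.
Initial data: u(η,0) = T(η,0) = -2sin(η) + 3sin(3η) + 3sin(5η). Each mode sin(nη) decays as exp(-n²σ) on ℝ, so u(η,σ) = Σ c_n exp(-n²σ) sin(nη) with c_1=-2, c_3=3, c_5=3: u(η,σ) = -2exp(-σ)sin(η) + 3exp(-9σ)sin(3η) + 3exp(-25σ)sin(5η).
Substituting back: T(s,t) = u(s - 2t, t).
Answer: T(s, t) = -2exp(-t)sin(s - 2t) + 3exp(-9t)sin(3s - 6t) + 3exp(-25t)sin(5s - 10t)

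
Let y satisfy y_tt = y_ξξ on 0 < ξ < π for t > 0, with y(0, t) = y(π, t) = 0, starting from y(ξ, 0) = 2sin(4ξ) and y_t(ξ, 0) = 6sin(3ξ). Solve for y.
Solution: Using separation of variables y = X(ξ)T(t):
Eigenfunctions: sin(nξ), n = 1, 2, 3, ...
General solution: y(ξ, t) = Σ [A_n cos(n t) + B_n sin(n t)] sin(nξ)
From y(ξ,0) = 2sin(4ξ): A_4=2. From y_t(ξ,0) = 6sin(3ξ), using y_t(ξ,0) = Σ ω_n B_n sin(nξ) with ω_n = n: B_3 = 6/3 = 2.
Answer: y(ξ, t) = 2sin(3t)sin(3ξ) + 2sin(4ξ)cos(4t)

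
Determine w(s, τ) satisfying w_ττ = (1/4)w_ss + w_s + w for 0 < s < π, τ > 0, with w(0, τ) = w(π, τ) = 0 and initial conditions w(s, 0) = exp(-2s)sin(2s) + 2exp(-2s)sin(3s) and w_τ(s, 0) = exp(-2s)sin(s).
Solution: Substitute w = exp(-2s)u, i.e. u = exp(2s)w.
By the product rule, w_s = exp(-2s)(u_s - 2u), w_ss = exp(-2s)(u_ss - 4u_s + 4u), w_ττ = exp(-2s)u_ττ.
Substituting into the PDE and dividing by exp(-2s): u_ττ = (1/4)(u_ss - 4u_s + 4u) + (u_s - 2u) + u.
The lower-order terms cancel, leaving the standard wave equation u_ττ = (1/4)u_ss.
Initial data for u: u(s,0) = exp(2s)w(s,0) = sin(2s) + 2sin(3s); u_τ(s,0) = exp(2s)w_τ(s,0) = sin(s). The boundary conditions carry over: u(0,τ) = u(π,τ) = 0.
Solve for u:
  Using separation of variables u = X(s)T(τ):
  Eigenfunctions: sin(ns), n = 1, 2, 3, ...
  General solution: u(s, τ) = Σ [A_n cos(n τ/2) + B_n sin(n τ/2)] sin(ns)
  From u(s,0) = sin(2s) + 2sin(3s): A_2=1, A_3=2. From u_τ(s,0) = sin(s), using u_τ(s,0) = Σ ω_n B_n sin(ns) with ω_n = n/2: B_1 = 1/(1/2) = 2.
Hence u(s,τ) = 2sin(s)sin(τ/2) + sin(2s)cos(τ) + 2sin(3s)cos(3τ/2).
Transform back: w(s,τ) = exp(-2s)u(s,τ).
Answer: w(s, τ) = 2exp(-2s)sin(s)sin(τ/2) + exp(-2s)sin(2s)cos(τ) + 2exp(-2s)sin(3s)cos(3τ/2)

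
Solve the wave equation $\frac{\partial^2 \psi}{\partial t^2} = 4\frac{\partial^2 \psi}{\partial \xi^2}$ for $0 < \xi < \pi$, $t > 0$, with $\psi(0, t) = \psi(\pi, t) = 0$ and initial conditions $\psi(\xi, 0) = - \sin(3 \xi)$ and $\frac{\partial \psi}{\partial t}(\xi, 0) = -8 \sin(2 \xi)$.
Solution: Separating variables: $\psi = \sum [A_n \cos(\omega_n t) + B_n \sin(\omega_n t)] \sin(n\xi)$, $\omega_n = 2n$. From ICs ($B_n$ = velocity coefficient / $\omega_n$): $A_3=-1, B_2=-2$.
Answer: $\psi(\xi, t) = -2 \sin(2 \xi) \sin(4 t) -  \sin(3 \xi) \cos(6 t)$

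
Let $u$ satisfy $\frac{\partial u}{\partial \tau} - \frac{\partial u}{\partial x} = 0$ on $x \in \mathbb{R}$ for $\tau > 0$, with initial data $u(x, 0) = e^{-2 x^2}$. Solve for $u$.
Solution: By characteristics ($dx/d\tau = -1$), $u(x,\tau) = f(x + \tau)$ with $f = u( \cdot , 0)$.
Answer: $u(x, \tau) = e^{-2 (\tau + x)^2}$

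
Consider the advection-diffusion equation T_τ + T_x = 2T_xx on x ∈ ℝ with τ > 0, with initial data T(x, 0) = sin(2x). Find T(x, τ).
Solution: Moving frame: η = x - τ, σ = τ, T = u(η,σ), so T_τ = u_σ - u_η and T_xx = u_ηη.
Hence T_τ + T_x = u_σ and the PDE becomes the heat equation u_σ = 2u_ηη on η ∈ ℝ.
Initial data: u(η,0) = T(η,0) = sin(2η). Each mode sin(nη) decays as exp(-2n²σ) on ℝ, so u(η,σ) = Σ c_n exp(-2n²σ) sin(nη) with c_2=1: u(η,σ) = exp(-8σ)sin(2η).
Substituting back: T(x,τ) = u(x - τ, τ).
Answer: T(x, τ) = exp(-8τ)sin(2x - 2τ)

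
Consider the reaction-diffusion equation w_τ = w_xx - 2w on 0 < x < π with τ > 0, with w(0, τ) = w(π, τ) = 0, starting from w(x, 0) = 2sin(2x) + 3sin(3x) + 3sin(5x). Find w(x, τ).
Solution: Substitute w = exp(-2τ)u, i.e. u = exp(2τ)w.
By the product rule, w_τ = exp(-2τ)(u_τ - 2u), w_xx = exp(-2τ)u_xx.
Substituting into the PDE and dividing by exp(-2τ): u_τ - 2u = u_xx - 2u.
The lower-order terms cancel, leaving the standard heat equation u_τ = u_xx.
Initial data for u: u(x,0) = w(x,0) = 2sin(2x) + 3sin(3x) + 3sin(5x). The boundary conditions carry over: u(0,τ) = u(π,τ) = 0.
Solve for u:
  Using separation of variables u = X(x)T(τ):
  Eigenfunctions: sin(nx), n = 1, 2, 3, ...
  General solution: u(x, τ) = Σ c_n sin(nx) exp(-n² τ)
  Matching u(x,0) = 2sin(2x) + 3sin(3x) + 3sin(5x) term by term: c_2=2, c_3=3, c_5=3.
Hence u(x,τ) = 2exp(-4τ)sin(2x) + 3exp(-9τ)sin(3x) + 3exp(-25τ)sin(5x).
Transform back: w(x,τ) = exp(-2τ)u(x,τ).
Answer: w(x, τ) = 2exp(-6τ)sin(2x) + 3exp(-11τ)sin(3x) + 3exp(-27τ)sin(5x)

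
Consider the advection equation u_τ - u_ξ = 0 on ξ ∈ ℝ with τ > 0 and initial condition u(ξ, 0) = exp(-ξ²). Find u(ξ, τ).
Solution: By method of characteristics (waves move left with speed 1):
Along characteristics ξ + τ = const, u is constant, so u(ξ,τ) = f(ξ + τ) with f = u(·, 0).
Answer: u(ξ, τ) = exp(-(ξ + τ)²)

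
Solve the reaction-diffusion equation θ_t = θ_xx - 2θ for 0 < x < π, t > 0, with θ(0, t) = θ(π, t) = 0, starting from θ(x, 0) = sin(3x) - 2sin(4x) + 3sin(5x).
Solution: Substitute θ = exp(-2t)u, i.e. u = exp(2t)θ.
By the product rule, θ_t = exp(-2t)(u_t - 2u), θ_xx = exp(-2t)u_xx.
Substituting into the PDE and dividing by exp(-2t): u_t - 2u = u_xx - 2u.
The lower-order terms cancel, leaving the standard heat equation u_t = u_xx.
Initial data for u: u(x,0) = θ(x,0) = sin(3x) - 2sin(4x) + 3sin(5x). The boundary conditions carry over: u(0,t) = u(π,t) = 0.
Solve for u:
  Using separation of variables u = X(x)G(t):
  Eigenfunctions: sin(nx), n = 1, 2, 3, ...
  General solution: u(x, t) = Σ c_n sin(nx) exp(-n² t)
  Matching u(x,0) = sin(3x) - 2sin(4x) + 3sin(5x) term by term: c_3=1, c_4=-2, c_5=3.
Hence u(x,t) = exp(-9t)sin(3x) - 2exp(-16t)sin(4x) + 3exp(-25t)sin(5x).
Transform back: θ(x,t) = exp(-2t)u(x,t).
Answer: θ(x, t) = exp(-11t)sin(3x) - 2exp(-18t)sin(4x) + 3exp(-27t)sin(5x)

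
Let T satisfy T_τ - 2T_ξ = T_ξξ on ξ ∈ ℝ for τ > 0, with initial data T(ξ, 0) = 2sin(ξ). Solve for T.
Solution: Moving frame: η = ξ + 2τ, σ = τ, T = u(η,σ), so T_τ = u_σ + 2u_η and T_ξξ = u_ηη.
Hence T_τ - 2T_ξ = u_σ and the PDE becomes the heat equation u_σ = u_ηη on η ∈ ℝ.
Initial data: u(η,0) = T(η,0) = 2sin(η). Each mode sin(nη) decays as exp(-n²σ) on ℝ, so u(η,σ) = Σ c_n exp(-n²σ) sin(nη) with c_1=2: u(η,σ) = 2exp(-σ)sin(η).
Substituting back: T(ξ,τ) = u(ξ + 2τ, τ).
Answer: T(ξ, τ) = 2exp(-τ)sin(ξ + 2τ)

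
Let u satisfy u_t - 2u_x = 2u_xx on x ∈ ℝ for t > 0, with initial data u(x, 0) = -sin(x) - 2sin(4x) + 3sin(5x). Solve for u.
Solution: Change to a moving frame: let η = x + 2t, σ = t and write u(x,t) = w(η,σ).
By the chain rule u_t = w_σ + 2w_η, u_x = w_η, u_xx = w_ηη.
Then u_t - 2u_x = w_σ: the advection term cancels and the PDE becomes the heat equation w_σ = 2w_ηη on η ∈ ℝ.
Initial data: w(η,0) = u(η,0) = -sin(η) - 2sin(4η) + 3sin(5η).
On η ∈ ℝ each mode satisfies (sin(nη))″ = -n² sin(nη), so exp(-2n²σ) sin(nη) solves the heat equation; by superposition w(η,σ) = Σ c_n exp(-2n²σ) sin(nη).
Reading off the coefficients: c_1=-1, c_4=-2, c_5=3, so w(η,σ) = -exp(-2σ)sin(η) - 2exp(-32σ)sin(4η) + 3exp(-50σ)sin(5η).
Substituting back η = x + 2t, σ = t: u(x,t) = w(x + 2t, t).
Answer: u(x, t) = -exp(-2t)sin(2t + x) - 2exp(-32t)sin(8t + 4x) + 3exp(-50t)sin(10t + 5x)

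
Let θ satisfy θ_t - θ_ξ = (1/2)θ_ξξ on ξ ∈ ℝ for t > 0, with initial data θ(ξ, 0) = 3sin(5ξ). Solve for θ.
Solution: Change to a moving frame: let η = ξ + t, σ = t and write θ(ξ,t) = u(η,σ).
By the chain rule θ_t = u_σ + u_η, θ_ξ = u_η, θ_ξξ = u_ηη.
Then θ_t - θ_ξ = u_σ: the advection term cancels and the PDE becomes the heat equation u_σ = (1/2)u_ηη on η ∈ ℝ.
Initial data: u(η,0) = θ(η,0) = 3sin(5η).
On η ∈ ℝ each mode satisfies (sin(nη))″ = -n² sin(nη), so exp(-n²σ/2) sin(nη) solves the heat equation; by superposition u(η,σ) = Σ c_n exp(-n²σ/2) sin(nη).
Reading off the coefficients: c_5=3, so u(η,σ) = 3exp(-25σ/2)sin(5η).
Substituting back η = ξ + t, σ = t: θ(ξ,t) = u(ξ + t, t).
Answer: θ(ξ, t) = 3exp(-25t/2)sin(5t + 5ξ)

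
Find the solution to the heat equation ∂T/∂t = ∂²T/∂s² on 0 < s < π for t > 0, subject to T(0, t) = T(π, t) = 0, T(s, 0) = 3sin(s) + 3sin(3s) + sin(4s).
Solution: Using separation of variables T = X(s)G(t):
Eigenfunctions: sin(ns), n = 1, 2, 3, ...
General solution: T(s, t) = Σ c_n sin(ns) exp(-n² t)
Matching T(s,0) = 3sin(s) + 3sin(3s) + sin(4s) term by term: c_1=3, c_3=3, c_4=1.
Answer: T(s, t) = 3exp(-t)sin(s) + 3exp(-9t)sin(3s) + exp(-16t)sin(4s)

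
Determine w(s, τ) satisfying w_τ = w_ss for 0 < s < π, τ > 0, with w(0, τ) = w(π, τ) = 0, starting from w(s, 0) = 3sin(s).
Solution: Using separation of variables w = X(s)T(τ):
Eigenfunctions: sin(ns), n = 1, 2, 3, ...
General solution: w(s, τ) = Σ c_n sin(ns) exp(-n² τ)
Matching w(s,0) = 3sin(s) term by term: c_1=3.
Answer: w(s, τ) = 3exp(-τ)sin(s)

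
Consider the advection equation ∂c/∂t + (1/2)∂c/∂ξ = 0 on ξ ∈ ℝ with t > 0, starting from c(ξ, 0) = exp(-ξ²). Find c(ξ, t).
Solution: By method of characteristics (waves move right with speed 1/2):
Along characteristics ξ - (1/2)t = const, c is constant, so c(ξ,t) = f(ξ - (1/2)t) with f = c(·, 0).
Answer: c(ξ, t) = exp(-(-t/2 + ξ)²)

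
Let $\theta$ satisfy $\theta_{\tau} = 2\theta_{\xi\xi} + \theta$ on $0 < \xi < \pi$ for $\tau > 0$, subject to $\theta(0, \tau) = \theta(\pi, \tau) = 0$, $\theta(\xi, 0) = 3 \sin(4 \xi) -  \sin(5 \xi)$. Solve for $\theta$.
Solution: Substitute $\theta = e^{\tau}u$.
Then $\theta_{\tau} = e^{\tau}(u_{\tau} + u)$, $\theta_{\xi\xi} = e^{\tau}u_{\xi\xi}$; substituting and dividing by $e^{\tau}$, the lower-order terms cancel: $u_{\tau} = 2u_{\xi\xi}$ (standard heat equation).
Data for $u$: $u(\xi,0) = \theta(\xi,0) = 3 \sin(4 \xi) - \sin(5 \xi)$. The boundary conditions carry over: $u(0,\tau) = u(\pi,\tau) = 0$.
Separating variables: $u = \sum c_n e^{-2n^2\tau} \sin(n\xi)$. From $u(\xi,0) = 3 \sin(4 \xi) - \sin(5 \xi)$: $c_4=3, c_5=-1$.
So $u(\xi,\tau) = 3 e^{-32 \tau} \sin(4 \xi) - e^{-50 \tau} \sin(5 \xi)$, and $\theta(\xi,\tau) = e^{\tau}u(\xi,\tau)$.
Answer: $\theta(\xi, \tau) = 3 e^{-31 \tau} \sin(4 \xi) -  e^{-49 \tau} \sin(5 \xi)$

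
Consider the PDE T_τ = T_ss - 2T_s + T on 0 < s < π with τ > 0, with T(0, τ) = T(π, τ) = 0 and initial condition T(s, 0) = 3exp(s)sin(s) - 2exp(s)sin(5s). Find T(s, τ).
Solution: Substitute T = exp(s)u.
Then T_s = exp(s)(u_s + u), T_ss = exp(s)(u_ss + 2u_s + u), T_τ = exp(s)u_τ; substituting and dividing by exp(s), the lower-order terms cancel: u_τ = u_ss (standard heat equation).
Data for u: u(s,0) = exp(-s)T(s,0) = 3sin(s) - 2sin(5s). The boundary conditions carry over: u(0,τ) = u(π,τ) = 0.
Separating variables: u = Σ c_n exp(-n²τ) sin(ns). From u(s,0) = 3sin(s) - 2sin(5s): c_1=3, c_5=-2.
So u(s,τ) = 3exp(-τ)sin(s) - 2exp(-25τ)sin(5s), and T(s,τ) = exp(s)u(s,τ).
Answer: T(s, τ) = 3exp(s)exp(-τ)sin(s) - 2exp(s)exp(-25τ)sin(5s)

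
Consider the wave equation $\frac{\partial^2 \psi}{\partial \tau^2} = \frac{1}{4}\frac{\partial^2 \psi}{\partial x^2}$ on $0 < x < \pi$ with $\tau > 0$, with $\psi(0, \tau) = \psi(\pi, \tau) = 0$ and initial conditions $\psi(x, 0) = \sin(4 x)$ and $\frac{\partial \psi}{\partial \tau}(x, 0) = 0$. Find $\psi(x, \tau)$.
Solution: Separating variables: $\psi = \sum [A_n \cos(\omega_n \tau) + B_n \sin(\omega_n \tau)] \sin(nx)$, $\omega_n = n/2$. From ICs: $A_4=1$.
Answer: $\psi(x, \tau) = \sin(4 x) \cos(2 \tau)$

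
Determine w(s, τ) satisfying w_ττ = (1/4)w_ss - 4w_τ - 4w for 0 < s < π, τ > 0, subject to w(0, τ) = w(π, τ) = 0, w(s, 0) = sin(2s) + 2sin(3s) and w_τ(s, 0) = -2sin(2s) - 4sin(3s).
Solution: Substitute w = exp(-2τ)u.
Then w_τ = exp(-2τ)(u_τ - 2u), w_ττ = exp(-2τ)(u_ττ - 4u_τ + 4u), w_ss = exp(-2τ)u_ss; substituting and dividing by exp(-2τ), the lower-order terms cancel: u_ττ = (1/4)u_ss (standard wave equation).
Data for u: u(s,0) = w(s,0) = sin(2s) + 2sin(3s); u_τ(s,0) = w_τ(s,0) + 2w(s,0) = 0. The boundary conditions carry over: u(0,τ) = u(π,τ) = 0.
Separating variables: u = Σ [A_n cos(ω_n τ) + B_n sin(ω_n τ)] sin(ns), ω_n = n/2. From ICs: A_2=1, A_3=2.
So u(s,τ) = sin(2s)cos(τ) + 2sin(3s)cos(3τ/2), and w(s,τ) = exp(-2τ)u(s,τ).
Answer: w(s, τ) = exp(-2τ)sin(2s)cos(τ) + 2exp(-2τ)sin(3s)cos(3τ/2)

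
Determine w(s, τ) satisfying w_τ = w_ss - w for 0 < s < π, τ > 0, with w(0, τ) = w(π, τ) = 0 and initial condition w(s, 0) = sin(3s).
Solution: Substitute w = exp(-τ)u.
Then w_τ = exp(-τ)(u_τ - u), w_ss = exp(-τ)u_ss; substituting and dividing by exp(-τ), the lower-order terms cancel: u_τ = u_ss (standard heat equation).
Data for u: u(s,0) = w(s,0) = sin(3s). The boundary conditions carry over: u(0,τ) = u(π,τ) = 0.
Separating variables: u = Σ c_n exp(-n²τ) sin(ns). From u(s,0) = sin(3s): c_3=1.
So u(s,τ) = exp(-9τ)sin(3s), and w(s,τ) = exp(-τ)u(s,τ).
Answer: w(s, τ) = exp(-10τ)sin(3s)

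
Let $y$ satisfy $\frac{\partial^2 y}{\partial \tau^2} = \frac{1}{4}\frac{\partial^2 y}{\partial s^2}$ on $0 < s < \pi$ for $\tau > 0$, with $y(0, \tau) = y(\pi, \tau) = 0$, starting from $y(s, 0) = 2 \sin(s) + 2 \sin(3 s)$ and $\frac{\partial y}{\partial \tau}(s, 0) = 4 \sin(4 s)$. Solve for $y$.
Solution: Separating variables: $y = \sum [A_n \cos(\omega_n \tau) + B_n \sin(\omega_n \tau)] \sin(ns)$, $\omega_n = n/2$. From ICs ($B_n$ = velocity coefficient / $\omega_n$): $A_1=2, A_3=2, B_4=2$.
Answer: $y(s, \tau) = 2 \sin(2 \tau) \sin(4 s) + 2 \sin(s) \cos(\tau/2) + 2 \sin(3 s) \cos(3 \tau/2)$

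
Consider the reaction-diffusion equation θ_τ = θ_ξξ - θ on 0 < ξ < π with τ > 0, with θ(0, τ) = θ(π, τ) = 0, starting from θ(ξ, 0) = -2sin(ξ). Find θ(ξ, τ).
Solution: Substitute θ = exp(-τ)u.
Then θ_τ = exp(-τ)(u_τ - u), θ_ξξ = exp(-τ)u_ξξ; substituting and dividing by exp(-τ), the lower-order terms cancel: u_τ = u_ξξ (standard heat equation).
Data for u: u(ξ,0) = θ(ξ,0) = -2sin(ξ). The boundary conditions carry over: u(0,τ) = u(π,τ) = 0.
Separating variables: u = Σ c_n exp(-n²τ) sin(nξ). From u(ξ,0) = -2sin(ξ): c_1=-2.
So u(ξ,τ) = -2exp(-τ)sin(ξ), and θ(ξ,τ) = exp(-τ)u(ξ,τ).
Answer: θ(ξ, τ) = -2exp(-2τ)sin(ξ)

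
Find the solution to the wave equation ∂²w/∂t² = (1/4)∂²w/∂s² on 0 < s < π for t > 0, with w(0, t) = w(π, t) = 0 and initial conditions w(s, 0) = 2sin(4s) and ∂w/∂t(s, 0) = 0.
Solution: Separating variables: w = Σ [A_n cos(ω_n t) + B_n sin(ω_n t)] sin(ns), ω_n = n/2. From ICs: A_4=2.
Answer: w(s, t) = 2sin(4s)cos(2t)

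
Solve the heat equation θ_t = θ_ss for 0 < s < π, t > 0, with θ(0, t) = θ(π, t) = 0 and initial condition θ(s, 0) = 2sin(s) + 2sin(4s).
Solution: Using separation of variables θ = X(s)G(t):
Eigenfunctions: sin(ns), n = 1, 2, 3, ...
General solution: θ(s, t) = Σ c_n sin(ns) exp(-n² t)
Matching θ(s,0) = 2sin(s) + 2sin(4s) term by term: c_1=2, c_4=2.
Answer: θ(s, t) = 2exp(-t)sin(s) + 2exp(-16t)sin(4s)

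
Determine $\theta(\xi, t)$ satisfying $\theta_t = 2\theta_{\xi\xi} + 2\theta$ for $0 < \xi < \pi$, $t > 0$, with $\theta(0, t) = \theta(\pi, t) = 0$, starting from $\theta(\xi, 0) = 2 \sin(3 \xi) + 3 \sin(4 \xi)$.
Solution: Substitute $\theta = e^{2t}u$.
Then $\theta_t = e^{2t}(u_t + 2u)$, $\theta_{\xi\xi} = e^{2t}u_{\xi\xi}$; substituting and dividing by $e^{2t}$, the lower-order terms cancel: $u_t = 2u_{\xi\xi}$ (standard heat equation).
Data for $u$: $u(\xi,0) = \theta(\xi,0) = 2 \sin(3 \xi) + 3 \sin(4 \xi)$. The boundary conditions carry over: $u(0,t) = u(\pi,t) = 0$.
Separating variables: $u = \sum c_n e^{-2n^2t} \sin(n\xi)$. From $u(\xi,0) = 2 \sin(3 \xi) + 3 \sin(4 \xi)$: $c_3=2, c_4=3$.
So $u(\xi,t) = 2 e^{-18 t} \sin(3 \xi) + 3 e^{-32 t} \sin(4 \xi)$, and $\theta(\xi,t) = e^{2t}u(\xi,t)$.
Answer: $\theta(\xi, t) = 2 e^{-16 t} \sin(3 \xi) + 3 e^{-30 t} \sin(4 \xi)$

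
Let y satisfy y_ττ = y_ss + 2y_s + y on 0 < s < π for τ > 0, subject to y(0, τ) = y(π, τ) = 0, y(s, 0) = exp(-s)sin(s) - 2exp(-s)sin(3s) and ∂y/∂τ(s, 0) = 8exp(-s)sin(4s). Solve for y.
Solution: Substitute y = exp(-s)u, i.e. u = exp(s)y.
By the product rule, y_s = exp(-s)(u_s - u), y_ss = exp(-s)(u_ss - 2u_s + u), y_ττ = exp(-s)u_ττ.
Substituting into the PDE and dividing by exp(-s): u_ττ = (u_ss - 2u_s + u) + 2(u_s - u) + u.
The lower-order terms cancel, leaving the standard wave equation u_ττ = u_ss.
Initial data for u: u(s,0) = exp(s)y(s,0) = sin(s) - 2sin(3s); u_τ(s,0) = exp(s)y_τ(s,0) = 8sin(4s). The boundary conditions carry over: u(0,τ) = u(π,τ) = 0.
Solve for u:
  Using separation of variables u = X(s)T(τ):
  Eigenfunctions: sin(ns), n = 1, 2, 3, ...
  General solution: u(s, τ) = Σ [A_n cos(n τ) + B_n sin(n τ)] sin(ns)
  From u(s,0) = sin(s) - 2sin(3s): A_1=1, A_3=-2. From u_τ(s,0) = 8sin(4s), using u_τ(s,0) = Σ ω_n B_n sin(ns) with ω_n = n: B_4 = 8/4 = 2.
Hence u(s,τ) = sin(s)cos(τ) - 2sin(3s)cos(3τ) + 2sin(4s)sin(4τ).
Transform back: y(s,τ) = exp(-s)u(s,τ).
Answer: y(s, τ) = exp(-s)sin(s)cos(τ) - 2exp(-s)sin(3s)cos(3τ) + 2exp(-s)sin(4s)sin(4τ)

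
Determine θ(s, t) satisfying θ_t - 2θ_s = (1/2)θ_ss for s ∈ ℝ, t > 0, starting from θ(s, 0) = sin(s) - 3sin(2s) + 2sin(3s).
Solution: Moving frame: η = s + 2t, σ = t, θ = u(η,σ), so θ_t = u_σ + 2u_η and θ_ss = u_ηη.
Hence θ_t - 2θ_s = u_σ and the PDE becomes the heat equation u_σ = (1/2)u_ηη on η ∈ ℝ.
Initial data: u(η,0) = θ(η,0) = sin(η) - 3sin(2η) + 2sin(3η). Each mode sin(nη) decays as exp(-n²σ/2) on ℝ, so u(η,σ) = Σ c_n exp(-n²σ/2) sin(nη) with c_1=1, c_2=-3, c_3=2: u(η,σ) = -3exp(-2σ)sin(2η) + exp(-σ/2)sin(η) + 2exp(-9σ/2)sin(3η).
Substituting back: θ(s,t) = u(s + 2t, t).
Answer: θ(s, t) = -3exp(-2t)sin(2s + 4t) + exp(-t/2)sin(s + 2t) + 2exp(-9t/2)sin(3s + 6t)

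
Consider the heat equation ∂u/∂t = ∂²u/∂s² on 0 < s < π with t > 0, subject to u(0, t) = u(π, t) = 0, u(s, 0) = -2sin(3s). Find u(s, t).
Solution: Using separation of variables u = X(s)T(t):
Eigenfunctions: sin(ns), n = 1, 2, 3, ...
General solution: u(s, t) = Σ c_n sin(ns) exp(-n² t)
Matching u(s,0) = -2sin(3s) term by term: c_3=-2.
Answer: u(s, t) = -2exp(-9t)sin(3s)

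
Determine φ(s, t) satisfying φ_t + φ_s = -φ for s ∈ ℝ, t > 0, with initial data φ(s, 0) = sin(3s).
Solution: Substitute φ = exp(-t)u.
Then φ_t = exp(-t)(u_t - u), φ_s = exp(-t)u_s; substituting and dividing by exp(-t), the lower-order terms cancel: u_t + u_s = 0 (standard advection equation).
Data for u: u(s,0) = φ(s,0) = sin(3s).
By characteristics (ds/dt = 1), u(s,t) = f(s - t) with f = u(·, 0).
So u(s,t) = sin(3s - 3t), and φ(s,t) = exp(-t)u(s,t).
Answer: φ(s, t) = exp(-t)sin(3s - 3t)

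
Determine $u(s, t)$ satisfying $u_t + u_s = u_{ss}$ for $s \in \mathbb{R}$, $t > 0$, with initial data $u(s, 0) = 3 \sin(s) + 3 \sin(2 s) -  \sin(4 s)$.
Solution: Moving frame: $\eta = s - t$, $\sigma = t$, $u = w(\eta,\sigma)$, so $u_t = w_{\sigma} - w_{\eta}$ and $u_{ss} = w_{\eta\eta}$.
Hence $u_t + u_s = w_{\sigma}$ and the PDE becomes the heat equation $w_{\sigma} = w_{\eta\eta}$ on $\eta \in \mathbb{R}$.
Initial data: $w(\eta,0) = u(\eta,0) = 3 \sin(\eta) + 3 \sin(2 \eta) - \sin(4 \eta)$. Each mode $\sin(n\eta)$ decays as $e^{-n^2\sigma}$ on $\mathbb{R}$, so $w(\eta,\sigma) = \sum c_n e^{-n^2\sigma} \sin(n\eta)$ with $c_1=3, c_2=3, c_4=-1$: $w(\eta,\sigma) = 3 e^{-\sigma} \sin(\eta) + 3 e^{-4 \sigma} \sin(2 \eta) - e^{-16 \sigma} \sin(4 \eta)$.
Substituting back: $u(s,t) = w(s - t, t)$.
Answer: $u(s, t) = 3 e^{-t} \sin(s - t) + 3 e^{-4 t} \sin(2 s - 2 t) -  e^{-16 t} \sin(4 s - 4 t)$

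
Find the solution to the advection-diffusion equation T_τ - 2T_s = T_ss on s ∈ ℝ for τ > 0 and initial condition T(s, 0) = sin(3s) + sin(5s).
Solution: Moving frame: η = s + 2τ, σ = τ, T = u(η,σ), so T_τ = u_σ + 2u_η and T_ss = u_ηη.
Hence T_τ - 2T_s = u_σ and the PDE becomes the heat equation u_σ = u_ηη on η ∈ ℝ.
Initial data: u(η,0) = T(η,0) = sin(3η) + sin(5η). Each mode sin(nη) decays as exp(-n²σ) on ℝ, so u(η,σ) = Σ c_n exp(-n²σ) sin(nη) with c_3=1, c_5=1: u(η,σ) = exp(-9σ)sin(3η) + exp(-25σ)sin(5η).
Substituting back: T(s,τ) = u(s + 2τ, τ).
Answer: T(s, τ) = exp(-9τ)sin(3s + 6τ) + exp(-25τ)sin(5s + 10τ)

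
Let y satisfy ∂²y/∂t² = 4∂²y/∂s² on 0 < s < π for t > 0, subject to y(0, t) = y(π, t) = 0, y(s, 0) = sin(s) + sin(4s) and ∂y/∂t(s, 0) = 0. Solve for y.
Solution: Using separation of variables y = X(s)T(t):
Eigenfunctions: sin(ns), n = 1, 2, 3, ...
General solution: y(s, t) = Σ [A_n cos(2n t) + B_n sin(2n t)] sin(ns)
From y(s,0) = sin(s) + sin(4s): A_1=1, A_4=1. From y_t(s,0) = 0: all B_n = 0.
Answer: y(s, t) = sin(s)cos(2t) + sin(4s)cos(8t)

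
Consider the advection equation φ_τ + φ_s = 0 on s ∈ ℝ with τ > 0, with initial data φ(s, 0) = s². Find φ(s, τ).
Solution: By method of characteristics (waves move right with speed 1):
Along characteristics s - τ = const, φ is constant, so φ(s,τ) = f(s - τ) with f = φ(·, 0).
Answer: φ(s, τ) = s² - 2sτ + τ²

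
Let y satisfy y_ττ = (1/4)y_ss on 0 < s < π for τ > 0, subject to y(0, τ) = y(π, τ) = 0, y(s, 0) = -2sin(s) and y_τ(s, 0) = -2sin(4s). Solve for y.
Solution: Using separation of variables y = X(s)T(τ):
Eigenfunctions: sin(ns), n = 1, 2, 3, ...
General solution: y(s, τ) = Σ [A_n cos(n τ/2) + B_n sin(n τ/2)] sin(ns)
From y(s,0) = -2sin(s): A_1=-2. From y_τ(s,0) = -2sin(4s), using y_τ(s,0) = Σ ω_n B_n sin(ns) with ω_n = n/2: B_4 = (-2)/2 = -1.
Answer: y(s, τ) = -2sin(s)cos(τ/2) - sin(4s)sin(2τ)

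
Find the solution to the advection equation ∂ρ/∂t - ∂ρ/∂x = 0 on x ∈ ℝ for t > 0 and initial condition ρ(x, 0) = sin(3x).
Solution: By method of characteristics (waves move left with speed 1):
Along characteristics x + t = const, ρ is constant, so ρ(x,t) = f(x + t) with f = ρ(·, 0).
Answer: ρ(x, t) = sin(3t + 3x)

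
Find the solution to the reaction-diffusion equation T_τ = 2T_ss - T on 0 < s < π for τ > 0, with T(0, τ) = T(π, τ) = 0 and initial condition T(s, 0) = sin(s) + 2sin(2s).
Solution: Substitute T = exp(-τ)u.
Then T_τ = exp(-τ)(u_τ - u), T_ss = exp(-τ)u_ss; substituting and dividing by exp(-τ), the lower-order terms cancel: u_τ = 2u_ss (standard heat equation).
Data for u: u(s,0) = T(s,0) = sin(s) + 2sin(2s). The boundary conditions carry over: u(0,τ) = u(π,τ) = 0.
Separating variables: u = Σ c_n exp(-2n²τ) sin(ns). From u(s,0) = sin(s) + 2sin(2s): c_1=1, c_2=2.
So u(s,τ) = exp(-2τ)sin(s) + 2exp(-8τ)sin(2s), and T(s,τ) = exp(-τ)u(s,τ).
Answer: T(s, τ) = exp(-3τ)sin(s) + 2exp(-9τ)sin(2s)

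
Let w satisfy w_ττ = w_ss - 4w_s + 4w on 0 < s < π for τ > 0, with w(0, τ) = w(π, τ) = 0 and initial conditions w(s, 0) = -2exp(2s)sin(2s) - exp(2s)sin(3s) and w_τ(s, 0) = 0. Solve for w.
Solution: Substitute w = exp(2s)u.
Then w_s = exp(2s)(u_s + 2u), w_ss = exp(2s)(u_ss + 4u_s + 4u), w_ττ = exp(2s)u_ττ; substituting and dividing by exp(2s), the lower-order terms cancel: u_ττ = u_ss (standard wave equation).
Data for u: u(s,0) = exp(-2s)w(s,0) = -2sin(2s) - sin(3s); u_τ(s,0) = exp(-2s)w_τ(s,0) = 0. The boundary conditions carry over: u(0,τ) = u(π,τ) = 0.
Separating variables: u = Σ [A_n cos(ω_n τ) + B_n sin(ω_n τ)] sin(ns), ω_n = n. From ICs: A_2=-2, A_3=-1.
So u(s,τ) = -2sin(2s)cos(2τ) - sin(3s)cos(3τ), and w(s,τ) = exp(2s)u(s,τ).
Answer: w(s, τ) = -2exp(2s)sin(2s)cos(2τ) - exp(2s)sin(3s)cos(3τ)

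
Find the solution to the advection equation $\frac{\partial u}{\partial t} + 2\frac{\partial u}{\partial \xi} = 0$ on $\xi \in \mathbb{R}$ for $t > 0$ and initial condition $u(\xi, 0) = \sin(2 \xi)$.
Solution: By method of characteristics (waves move right with speed 2):
Along characteristics $\xi - 2t =$ const, $u$ is constant, so $u(\xi,t) = f(\xi - 2t)$ with $f = u( \cdot , 0)$.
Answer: $u(\xi, t) = \sin(2 \xi - 4 t)$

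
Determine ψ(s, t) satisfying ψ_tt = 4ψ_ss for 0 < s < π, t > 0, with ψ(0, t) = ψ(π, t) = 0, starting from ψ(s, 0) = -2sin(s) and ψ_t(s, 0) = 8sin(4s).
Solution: Separating variables: ψ = Σ [A_n cos(ω_n t) + B_n sin(ω_n t)] sin(ns), ω_n = 2n. From ICs (B_n = velocity coefficient / ω_n): A_1=-2, B_4=1.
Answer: ψ(s, t) = -2sin(s)cos(2t) + sin(4s)sin(8t)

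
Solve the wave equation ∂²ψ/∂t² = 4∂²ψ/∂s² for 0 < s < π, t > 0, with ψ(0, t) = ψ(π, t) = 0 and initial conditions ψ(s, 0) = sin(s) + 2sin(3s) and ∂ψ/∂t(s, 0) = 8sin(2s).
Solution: Separating variables: ψ = Σ [A_n cos(ω_n t) + B_n sin(ω_n t)] sin(ns), ω_n = 2n. From ICs (B_n = velocity coefficient / ω_n): A_1=1, A_3=2, B_2=2.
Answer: ψ(s, t) = sin(s)cos(2t) + 2sin(2s)sin(4t) + 2sin(3s)cos(6t)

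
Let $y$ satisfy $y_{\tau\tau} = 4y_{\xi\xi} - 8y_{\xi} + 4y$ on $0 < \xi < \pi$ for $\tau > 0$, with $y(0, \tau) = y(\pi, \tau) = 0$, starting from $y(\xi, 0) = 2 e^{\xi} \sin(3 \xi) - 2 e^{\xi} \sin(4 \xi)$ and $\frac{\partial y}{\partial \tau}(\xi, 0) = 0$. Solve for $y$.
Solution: Substitute $y = e^{\xi}u$, i.e. $u = e^{-\xi}y$.
By the product rule, $y_{\xi} = e^{\xi}(u_{\xi} + u)$, $y_{\xi\xi} = e^{\xi}(u_{\xi\xi} + 2u_{\xi} + u)$, $y_{\tau\tau} = e^{\xi}u_{\tau\tau}$.
Substituting into the PDE and dividing by $e^{\xi}$: $u_{\tau\tau} = 4(u_{\xi\xi} + 2u_{\xi} + u) - 8(u_{\xi} + u) + 4u$.
The lower-order terms cancel, leaving the standard wave equation $u_{\tau\tau} = 4u_{\xi\xi}$.
Initial data for $u$: $u(\xi,0) = e^{-\xi}y(\xi,0) = 2 \sin(3 \xi) - 2 \sin(4 \xi)$; $u_{\tau}(\xi,0) = e^{-\xi}y_{\tau}(\xi,0) = 0$. The boundary conditions carry over: $u(0,\tau) = u(\pi,\tau) = 0$.
Solve for $u$:
  Using separation of variables $u = X(\xi)T(\tau)$:
  Eigenfunctions: $\sin(n\xi)$, $n = 1, 2, 3, \ldots$
  General solution: $u(\xi, \tau) = \sum [A_n \cos(2n \tau) + B_n \sin(2n \tau)] \sin(n\xi)$
  From $u(\xi,0) = 2 \sin(3 \xi) - 2 \sin(4 \xi)$: $A_3=2, A_4=-2$. From $u_{\tau}(\xi,0) = 0$: all $B_n = 0$.
Hence $u(\xi,\tau) = 2 \sin(3 \xi) \cos(6 \tau) - 2 \sin(4 \xi) \cos(8 \tau)$.
Transform back: $y(\xi,\tau) = e^{\xi}u(\xi,\tau)$.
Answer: $y(\xi, \tau) = 2 e^{\xi} \sin(3 \xi) \cos(6 \tau) - 2 e^{\xi} \sin(4 \xi) \cos(8 \tau)$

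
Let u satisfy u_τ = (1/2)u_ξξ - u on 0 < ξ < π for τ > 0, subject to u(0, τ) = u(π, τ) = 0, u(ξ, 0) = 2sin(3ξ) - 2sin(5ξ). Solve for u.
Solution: Substitute u = exp(-τ)w.
Then u_τ = exp(-τ)(w_τ - w), u_ξξ = exp(-τ)w_ξξ; substituting and dividing by exp(-τ), the lower-order terms cancel: w_τ = (1/2)w_ξξ (standard heat equation).
Data for w: w(ξ,0) = u(ξ,0) = 2sin(3ξ) - 2sin(5ξ). The boundary conditions carry over: w(0,τ) = w(π,τ) = 0.
Separating variables: w = Σ c_n exp(-n²τ/2) sin(nξ). From w(ξ,0) = 2sin(3ξ) - 2sin(5ξ): c_3=2, c_5=-2.
So w(ξ,τ) = 2exp(-9τ/2)sin(3ξ) - 2exp(-25τ/2)sin(5ξ), and u(ξ,τ) = exp(-τ)w(ξ,τ).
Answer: u(ξ, τ) = 2exp(-11τ/2)sin(3ξ) - 2exp(-27τ/2)sin(5ξ)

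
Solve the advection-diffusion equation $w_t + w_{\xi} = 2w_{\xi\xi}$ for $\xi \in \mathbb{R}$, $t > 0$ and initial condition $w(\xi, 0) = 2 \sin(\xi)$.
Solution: Change to a moving frame: let $\eta = \xi - t$, $\sigma = t$ and write $w(\xi,t) = u(\eta,\sigma)$.
By the chain rule $w_t = u_{\sigma} - u_{\eta}$, $w_{\xi} = u_{\eta}$, $w_{\xi\xi} = u_{\eta\eta}$.
Then $w_t + w_{\xi} = u_{\sigma}$: the advection term cancels and the PDE becomes the heat equation $u_{\sigma} = 2u_{\eta\eta}$ on $\eta \in \mathbb{R}$.
Initial data: $u(\eta,0) = w(\eta,0) = 2 \sin(\eta)$.
On $\eta \in \mathbb{R}$ each mode satisfies $(\sin(n\eta))'' = -n^2 \sin(n\eta)$, so $e^{-2n^2\sigma} \sin(n\eta)$ solves the heat equation; by superposition $u(\eta,\sigma) = \sum c_n e^{-2n^2\sigma} \sin(n\eta)$.
Reading off the coefficients: $c_1=2$, so $u(\eta,\sigma) = 2 e^{-2 \sigma} \sin(\eta)$.
Substituting back $\eta = \xi - t$, $\sigma = t$: $w(\xi,t) = u(\xi - t, t)$.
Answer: $w(\xi, t) = 2 e^{-2 t} \sin(\xi - t)$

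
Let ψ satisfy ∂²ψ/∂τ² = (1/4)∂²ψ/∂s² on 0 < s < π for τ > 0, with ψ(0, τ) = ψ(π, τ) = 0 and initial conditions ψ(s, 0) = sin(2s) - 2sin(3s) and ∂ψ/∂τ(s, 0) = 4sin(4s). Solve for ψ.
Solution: Using separation of variables ψ = X(s)T(τ):
Eigenfunctions: sin(ns), n = 1, 2, 3, ...
General solution: ψ(s, τ) = Σ [A_n cos(n τ/2) + B_n sin(n τ/2)] sin(ns)
From ψ(s,0) = sin(2s) - 2sin(3s): A_2=1, A_3=-2. From ψ_τ(s,0) = 4sin(4s), using ψ_τ(s,0) = Σ ω_n B_n sin(ns) with ω_n = n/2: B_4 = 4/2 = 2.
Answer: ψ(s, τ) = sin(2s)cos(τ) - 2sin(3s)cos(3τ/2) + 2sin(4s)sin(2τ)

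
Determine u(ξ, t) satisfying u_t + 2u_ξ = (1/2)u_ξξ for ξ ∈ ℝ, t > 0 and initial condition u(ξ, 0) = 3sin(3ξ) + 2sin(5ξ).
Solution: Change to a moving frame: let η = ξ - 2t, σ = t and write u(ξ,t) = w(η,σ).
By the chain rule u_t = w_σ - 2w_η, u_ξ = w_η, u_ξξ = w_ηη.
Then u_t + 2u_ξ = w_σ: the advection term cancels and the PDE becomes the heat equation w_σ = (1/2)w_ηη on η ∈ ℝ.
Initial data: w(η,0) = u(η,0) = 3sin(3η) + 2sin(5η).
On η ∈ ℝ each mode satisfies (sin(nη))″ = -n² sin(nη), so exp(-n²σ/2) sin(nη) solves the heat equation; by superposition w(η,σ) = Σ c_n exp(-n²σ/2) sin(nη).
Reading off the coefficients: c_3=3, c_5=2, so w(η,σ) = 3exp(-9σ/2)sin(3η) + 2exp(-25σ/2)sin(5η).
Substituting back η = ξ - 2t, σ = t: u(ξ,t) = w(ξ - 2t, t).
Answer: u(ξ, t) = -3exp(-9t/2)sin(6t - 3ξ) - 2exp(-25t/2)sin(10t - 5ξ)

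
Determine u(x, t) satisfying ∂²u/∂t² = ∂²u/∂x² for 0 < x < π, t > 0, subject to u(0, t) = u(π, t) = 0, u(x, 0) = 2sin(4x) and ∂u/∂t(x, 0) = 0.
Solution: Separating variables: u = Σ [A_n cos(ω_n t) + B_n sin(ω_n t)] sin(nx), ω_n = n. From ICs: A_4=2.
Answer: u(x, t) = 2sin(4x)cos(4t)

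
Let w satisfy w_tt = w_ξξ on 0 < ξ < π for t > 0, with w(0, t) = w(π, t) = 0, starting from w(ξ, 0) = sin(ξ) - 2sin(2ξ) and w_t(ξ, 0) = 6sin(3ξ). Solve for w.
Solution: Separating variables: w = Σ [A_n cos(ω_n t) + B_n sin(ω_n t)] sin(nξ), ω_n = n. From ICs (B_n = velocity coefficient / ω_n): A_1=1, A_2=-2, B_3=2.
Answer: w(ξ, t) = 2sin(3t)sin(3ξ) + sin(ξ)cos(t) - 2sin(2ξ)cos(2t)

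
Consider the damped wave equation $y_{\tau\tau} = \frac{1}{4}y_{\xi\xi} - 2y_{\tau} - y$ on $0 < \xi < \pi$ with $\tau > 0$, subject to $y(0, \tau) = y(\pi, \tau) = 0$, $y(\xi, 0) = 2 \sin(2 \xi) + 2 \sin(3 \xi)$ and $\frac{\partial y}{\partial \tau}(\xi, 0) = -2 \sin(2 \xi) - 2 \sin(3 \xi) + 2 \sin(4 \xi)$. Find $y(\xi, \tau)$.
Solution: Substitute $y = e^{-\tau}u$.
Then $y_{\tau} = e^{-\tau}(u_{\tau} - u)$, $y_{\tau\tau} = e^{-\tau}(u_{\tau\tau} - 2u_{\tau} + u)$, $y_{\xi\xi} = e^{-\tau}u_{\xi\xi}$; substituting and dividing by $e^{-\tau}$, the lower-order terms cancel: $u_{\tau\tau} = \frac{1}{4}u_{\xi\xi}$ (standard wave equation).
Data for $u$: $u(\xi,0) = y(\xi,0) = 2 \sin(2 \xi) + 2 \sin(3 \xi)$; $u_{\tau}(\xi,0) = y_{\tau}(\xi,0) + y(\xi,0) = 2 \sin(4 \xi)$. The boundary conditions carry over: $u(0,\tau) = u(\pi,\tau) = 0$.
Separating variables: $u = \sum [A_n \cos(\omega_n \tau) + B_n \sin(\omega_n \tau)] \sin(n\xi)$, $\omega_n = n/2$. From ICs ($B_n$ = velocity coefficient / $\omega_n$): $A_2=2, A_3=2, B_4=1$.
So $u(\xi,\tau) = 2 \sin(2 \xi) \cos(\tau) + 2 \sin(3 \xi) \cos(3 \tau/2) + \sin(4 \xi) \sin(2 \tau)$, and $y(\xi,\tau) = e^{-\tau}u(\xi,\tau)$.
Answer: $y(\xi, \tau) = e^{-\tau} \sin(2 \tau) \sin(4 \xi) + 2 e^{-\tau} \sin(2 \xi) \cos(\tau) + 2 e^{-\tau} \sin(3 \xi) \cos(3 \tau/2)$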